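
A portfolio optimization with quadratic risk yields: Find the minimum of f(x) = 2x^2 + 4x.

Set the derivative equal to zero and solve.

f(x) = 2x^2 + 4x
f'(x) = 4x + (4) = 0
x = -4/4 = -1
f(-1) = -2
Since f''(x) = 4 > 0, this is a minimum.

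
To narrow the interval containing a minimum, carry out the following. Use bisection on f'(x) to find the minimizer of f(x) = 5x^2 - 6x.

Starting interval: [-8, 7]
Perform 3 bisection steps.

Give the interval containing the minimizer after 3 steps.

Finding critical point of f(x) = 5x^2 - 6x using bisection on f'(x) = 10x + -6.
f'(x) = 0 when x = 3/5.
Starting interval: [-8, 7]
Step 1: mid = -1/2, f'(mid) = -11, new interval = [-1/2, 7]
Step 2: mid = 13/4, f'(mid) = 53/2, new interval = [-1/2, 13/4]
Step 3: mid = 11/8, f'(mid) = 31/4, new interval = [-1/2, 11/8]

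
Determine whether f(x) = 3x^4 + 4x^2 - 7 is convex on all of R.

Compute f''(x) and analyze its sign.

f(x) = 3x^4 + 4x^2 - 7
f'(x) = 12x^3 + 8x
f''(x) = 36x^2 + 8
f''(x) = 36x^2 + 8 >= 8 > 0 for all x
Therefore, f is convex on R.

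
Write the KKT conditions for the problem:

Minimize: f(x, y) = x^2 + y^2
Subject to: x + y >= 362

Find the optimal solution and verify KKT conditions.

KKT conditions for min x^2 + y^2 s.t. x + y >= 362:
Stationarity: 2x = mu, 2y = mu
So x = y = mu/2.
Complementary slackness: mu*(x + y - 362) = 0
Primal feasibility: x + y >= 362; dual feasibility: mu >= 0
If mu = 0 then x = y = 0, but 0 + 0 < 362 is infeasible, so the constraint is active.
Constraint active: x + y = 2*(mu/2) = 362 => mu = 362
x = y = 181, f = 65522
Verify: stationarity 2*181 = 362 = mu; primal 181 + 181 = 362 >= 362; dual mu = 362 >= 0; complementary slackness 362*(362 - 362) = 0. All KKT conditions hold.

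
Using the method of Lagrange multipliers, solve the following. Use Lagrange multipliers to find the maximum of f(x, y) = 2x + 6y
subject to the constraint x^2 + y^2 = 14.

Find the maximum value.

Set up Lagrange conditions: grad f = lambda * grad g
  2 = 2*lambda*x
  6 = 2*lambda*y
From these: x/y = 2/6, so x = 2t, y = 6t for some t.
Substitute into constraint: (2t)^2 + (6t)^2 = 14
  t^2 * 40 = 14
  t = sqrt(14/40)
Maximum = 2*x + 6*y = (2^2 + 6^2)*t = 40 * sqrt(14/40) = sqrt(560)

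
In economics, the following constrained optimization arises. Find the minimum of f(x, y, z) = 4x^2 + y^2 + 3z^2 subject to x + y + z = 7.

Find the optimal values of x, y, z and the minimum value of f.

Using Lagrange multipliers on f = 4x^2 + y^2 + 3z^2 with constraint x + y + z = 7:
Conditions: 2*4*x = lambda, 2*1*y = lambda, 2*3*z = lambda
So x = lambda/8, y = lambda/2, z = lambda/6
Substituting into constraint: lambda * (19/24) = 7
lambda = 168/19
x = 21/19, y = 84/19, z = 28/19
Minimum value = 588/19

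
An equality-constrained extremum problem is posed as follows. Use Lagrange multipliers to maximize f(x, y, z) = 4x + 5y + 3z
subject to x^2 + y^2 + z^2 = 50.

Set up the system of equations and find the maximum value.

Lagrange conditions: 4 = 2*lambda*x, 5 = 2*lambda*y, 3 = 2*lambda*z
So x:4 = y:5 = z:3, i.e. x = 4t, y = 5t, z = 3t
Constraint: t^2*(4^2 + 5^2 + 3^2) = 50
  t^2 * 50 = 50  =>  t = sqrt(1)
Maximum = 4*4t + 5*5t + 3*3t = 50*sqrt(1) = 50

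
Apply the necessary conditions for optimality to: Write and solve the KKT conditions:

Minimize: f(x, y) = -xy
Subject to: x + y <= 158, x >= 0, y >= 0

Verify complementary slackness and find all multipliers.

Problem: min -xy s.t. x + y <= 158 (multiplier lambda), x >= 0 (mu_x), y >= 0 (mu_y)
KKT stationarity: -y + lambda - mu_x = 0, -x + lambda - mu_y = 0, with lambda, mu_x, mu_y >= 0
Complementary slackness: lambda*(x + y - 158) = 0, mu_x*x = 0, mu_y*y = 0
If lambda = 0: y = -mu_x <= 0 and x = -mu_y <= 0 force x = y = 0 with f = 0; but x = y = 79 is feasible with f = -6241 < 0, so this is not the minimum. Hence lambda > 0 and x + y = 158.
Try x > 0, y > 0 (so mu_x = mu_y = 0): y = lambda, x = lambda => x = y = lambda
x + y = 158 => 2*lambda = 158 => lambda = 79
x* = y* = 79 > 0, consistent with mu_x = mu_y = 0.
(Any feasible point with x = 0 or y = 0 has f = 0 > -6241, so the minimum is not on those boundaries.)
min(-xy) = -6241 (i.e. max xy = 6241)
Multipliers: lambda = 79, mu_x = 0, mu_y = 0
Complementary slackness: lambda*(x + y - 158) = 79*(79 + 79 - 158) = 0, mu_x*x = 0*79 = 0, mu_y*y = 0*79 = 0. Satisfied.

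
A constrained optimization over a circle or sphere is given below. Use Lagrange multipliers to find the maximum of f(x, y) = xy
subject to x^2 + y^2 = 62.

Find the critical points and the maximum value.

Lagrange conditions: y = 2*lambda*x and x = 2*lambda*y
If x = 0 then y = 0, violating the constraint, so x, y != 0.
Dividing: y/x = x/y => x^2 = y^2 => y = x or y = -x
Constraint: 2x^2 = 62 => x^2 = 31 => x = +/-sqrt(31)
Critical points: (sqrt(31), sqrt(31)), (-sqrt(31), -sqrt(31)), (sqrt(31), -sqrt(31)), (-sqrt(31), sqrt(31))
  y = x:  xy = x^2 = 31  at (sqrt(31), sqrt(31)) and (-sqrt(31), -sqrt(31))
  y = -x: xy = -x^2 = -31 at (sqrt(31), -sqrt(31)) and (-sqrt(31), sqrt(31))
Maximum xy = 31 at (sqrt(31), sqrt(31)) and (-sqrt(31), -sqrt(31))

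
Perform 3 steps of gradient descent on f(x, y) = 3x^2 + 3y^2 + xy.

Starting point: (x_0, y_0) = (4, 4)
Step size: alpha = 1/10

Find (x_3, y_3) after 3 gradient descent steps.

f(x,y) = 3x^2 + 3y^2 + xy
grad_x = 6x + 1y, grad_y = 6y + 1x
Step 1: grad = (28, 28), (6/5, 6/5)
Step 2: grad = (42/5, 42/5), (9/25, 9/25)
Step 3: grad = (63/25, 63/25), (27/250, 27/250)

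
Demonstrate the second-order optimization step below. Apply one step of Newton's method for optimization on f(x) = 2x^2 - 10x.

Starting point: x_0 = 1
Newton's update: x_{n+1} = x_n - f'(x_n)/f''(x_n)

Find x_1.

f(x) = 2x^2 - 10x
f'(x) = 4x + (-10), f''(x) = 4
Newton step: x_1 = x_0 - f'(x_0)/f''(x_0)
f'(1) = -6
x_1 = 1 - -6/4 = 5/2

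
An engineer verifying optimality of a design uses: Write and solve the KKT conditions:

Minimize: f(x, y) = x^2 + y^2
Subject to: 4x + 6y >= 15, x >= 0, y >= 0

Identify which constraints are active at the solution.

KKT conditions for min x^2 + y^2 s.t. 4x + 6y >= 15, x >= 0, y >= 0:
Stationarity: 2x = mu*4 + mu_x, 2y = mu*6 + mu_y, with mu, mu_x, mu_y >= 0
Complementary slackness: mu*(4x + 6y - 15) = 0, mu_x*x = 0, mu_y*y = 0
(0, 0) is infeasible (4*0 + 6*0 < 15), so if mu = 0 stationarity would force x = mu_x/2 >= 0, y = mu_y/2 >= 0 with mu_x*x = mu_y*y = 0, i.e. x = y = 0: contradiction. Hence mu > 0 and 4x + 6y = 15 is active.
Try x > 0, y > 0 (so mu_x = mu_y = 0): x = 4*mu/2, y = 6*mu/2
Substitute: 4*(4*mu/2) + 6*(6*mu/2) = 15
  mu*52/2 = 15 => mu = 15/26
x* = 15/13 > 0, y* = 45/26 > 0, consistent with mu_x = mu_y = 0.
f is convex and the constraints are linear, so this KKT point is the global minimum.
f* = 225/52
Active constraints: 4x + 6y >= 15 (holds with equality, mu = 15/26 > 0); x >= 0 and y >= 0 are inactive (mu_x = mu_y = 0).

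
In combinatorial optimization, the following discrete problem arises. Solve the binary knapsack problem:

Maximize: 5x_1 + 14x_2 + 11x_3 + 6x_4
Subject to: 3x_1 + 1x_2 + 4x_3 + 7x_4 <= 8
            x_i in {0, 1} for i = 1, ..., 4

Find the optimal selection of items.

Items: item 1 (v=5, w=3), item 2 (v=14, w=1), item 3 (v=11, w=4), item 4 (v=6, w=7)
Capacity: 8
Checking all 16 subsets (w = total weight, v = total value):
  {}: w = 0, v = 0
  {1}: w = 3, v = 5
  {2}: w = 1, v = 14
  {3}: w = 4, v = 11
  {4}: w = 7, v = 6
  {1, 2}: w = 4, v = 19
  {1, 3}: w = 7, v = 16
  {1, 4}: w = 10 > 8, infeasible
  {2, 3}: w = 5, v = 25
  {2, 4}: w = 8, v = 20
  {3, 4}: w = 11 > 8, infeasible
  {1, 2, 3}: w = 8, v = 30
  {1, 2, 4}: w = 11 > 8, infeasible
  {1, 3, 4}: w = 14 > 8, infeasible
  {2, 3, 4}: w = 12 > 8, infeasible
  {1, 2, 3, 4}: w = 15 > 8, infeasible
Best feasible subset: items [1, 2, 3]
Total weight: 8 <= 8, total value: 30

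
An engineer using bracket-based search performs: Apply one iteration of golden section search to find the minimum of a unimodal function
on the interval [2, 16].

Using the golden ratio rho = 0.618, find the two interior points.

Golden section search on [2, 16].
Golden ratio rho = 0.618 (approx).
Interior points:
  x_1 = 2 + (1-0.618)*14 = 7.3480
  x_2 = 2 + 0.618*14 = 10.6520
Compare f(x_1) and f(x_2) to determine which subinterval to keep.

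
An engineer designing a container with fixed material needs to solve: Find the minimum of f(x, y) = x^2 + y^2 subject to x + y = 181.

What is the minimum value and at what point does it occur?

Substitute y = 181 - x into f(x,y) = x^2 + y^2:
g(x) = x^2 + (181 - x)^2 = 2x^2 - 362x + 32761
g'(x) = 4x - 362 = 0  =>  x = 181/2
y = 181 - 181/2 = 181/2
Minimum value = (181/2)^2 + (181/2)^2 = 32761/2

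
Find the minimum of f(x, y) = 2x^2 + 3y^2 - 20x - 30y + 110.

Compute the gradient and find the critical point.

f(x,y) = 2x^2 + 3y^2 - 20x - 30y + 110
df/dx = 4x + (-20) = 0  =>  x = 5
df/dy = 6y + (-30) = 0  =>  y = 5
f(5, 5) = 2*(5)^2 + 3*(5)^2 + -20*(5) + -30*(5) + 110 = -15
Hessian is diagonal with entries 4, 6 > 0, so this is a minimum.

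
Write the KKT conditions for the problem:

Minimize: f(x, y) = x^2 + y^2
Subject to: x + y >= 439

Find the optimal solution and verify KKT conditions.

KKT conditions for min x^2 + y^2 s.t. x + y >= 439:
Stationarity: 2x = mu, 2y = mu
So x = y = mu/2.
Complementary slackness: mu*(x + y - 439) = 0
Primal feasibility: x + y >= 439; dual feasibility: mu >= 0
If mu = 0 then x = y = 0, but 0 + 0 < 439 is infeasible, so the constraint is active.
Constraint active: x + y = 2*(mu/2) = 439 => mu = 439
x = y = 439/2, f = 192721/2
Verify: stationarity 2*(439/2) = 439 = mu; primal 439/2 + 439/2 = 439 >= 439; dual mu = 439 >= 0; complementary slackness 439*(439 - 439) = 0. All KKT conditions hold.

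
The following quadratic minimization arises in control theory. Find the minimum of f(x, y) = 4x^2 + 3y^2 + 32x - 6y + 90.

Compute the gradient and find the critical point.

f(x,y) = 4x^2 + 3y^2 + 32x - 6y + 90
df/dx = 8x + (32) = 0  =>  x = -4
df/dy = 6y + (-6) = 0  =>  y = 1
f(-4, 1) = 4*(-4)^2 + 3*(1)^2 + 32*(-4) + -6*(1) + 90 = 23
Hessian is diagonal with entries 8, 6 > 0, so this is a minimum.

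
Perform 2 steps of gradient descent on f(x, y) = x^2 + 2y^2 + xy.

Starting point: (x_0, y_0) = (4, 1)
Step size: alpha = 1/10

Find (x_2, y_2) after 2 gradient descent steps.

f(x,y) = x^2 + 2y^2 + xy
grad_x = 2x + 1y, grad_y = 4y + 1x
Step 1: grad = (9, 8), (31/10, 1/5)
Step 2: grad = (32/5, 39/10), (123/50, -19/100)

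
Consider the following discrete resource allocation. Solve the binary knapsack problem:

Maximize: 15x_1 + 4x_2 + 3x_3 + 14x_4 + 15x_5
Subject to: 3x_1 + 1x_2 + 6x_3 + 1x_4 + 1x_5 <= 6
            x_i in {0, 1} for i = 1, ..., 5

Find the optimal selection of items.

Items: item 1 (v=15, w=3), item 2 (v=4, w=1), item 3 (v=3, w=6), item 4 (v=14, w=1), item 5 (v=15, w=1)
Capacity: 6
Checking all 32 subsets (w = total weight, v = total value):
  {}: w = 0, v = 0
  {1}: w = 3, v = 15
  {2}: w = 1, v = 4
  {3}: w = 6, v = 3
  {4}: w = 1, v = 14
  {5}: w = 1, v = 15
  {1, 2}: w = 4, v = 19
  {1, 3}: w = 9 > 6, infeasible
  {1, 4}: w = 4, v = 29
  {1, 5}: w = 4, v = 30
  {2, 3}: w = 7 > 6, infeasible
  {2, 4}: w = 2, v = 18
  {2, 5}: w = 2, v = 19
  {3, 4}: w = 7 > 6, infeasible
  {3, 5}: w = 7 > 6, infeasible
  {4, 5}: w = 2, v = 29
  {1, 2, 3}: w = 10 > 6, infeasible
  {1, 2, 4}: w = 5, v = 33
  {1, 2, 5}: w = 5, v = 34
  {1, 3, 4}: w = 10 > 6, infeasible
  {1, 3, 5}: w = 10 > 6, infeasible
  {1, 4, 5}: w = 5, v = 44
  {2, 3, 4}: w = 8 > 6, infeasible
  {2, 3, 5}: w = 8 > 6, infeasible
  {2, 4, 5}: w = 3, v = 33
  {3, 4, 5}: w = 8 > 6, infeasible
  {1, 2, 3, 4}: w = 11 > 6, infeasible
  {1, 2, 3, 5}: w = 11 > 6, infeasible
  {1, 2, 4, 5}: w = 6, v = 48
  {1, 3, 4, 5}: w = 11 > 6, infeasible
  {2, 3, 4, 5}: w = 9 > 6, infeasible
  {1, 2, 3, 4, 5}: w = 12 > 6, infeasible
Best feasible subset: items [1, 2, 4, 5]
Total weight: 6 <= 6, total value: 48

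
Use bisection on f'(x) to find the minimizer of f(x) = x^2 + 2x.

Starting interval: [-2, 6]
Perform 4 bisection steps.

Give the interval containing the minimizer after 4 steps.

Finding critical point of f(x) = x^2 + 2x using bisection on f'(x) = 2x + 2.
f'(x) = 0 when x = -1.
Starting interval: [-2, 6]
Step 1: mid = 2, f'(mid) = 6, new interval = [-2, 2]
Step 2: mid = 0, f'(mid) = 2, new interval = [-2, 0]
Step 3: mid = -1, f'(mid) = 0, new interval = [-1, -1]
Step 4: mid = -1, f'(mid) = 0, new interval = [-1, -1]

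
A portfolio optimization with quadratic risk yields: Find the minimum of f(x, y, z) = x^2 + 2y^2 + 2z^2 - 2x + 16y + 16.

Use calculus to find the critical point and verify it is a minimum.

f(x,y,z) = x^2 + 2y^2 + 2z^2 - 2x + 16y + 16
df/dx = 2x + (-2) = 0 => x = 1
df/dy = 4y + (16) = 0 => y = -4
df/dz = 4z + (0) = 0 => z = 0
f(1,-4,0) = 1*(1)^2 + 2*(-4)^2 + 2*(0)^2 + -2*(1) + 16*(-4) + 16 = -17
Hessian is diagonal with entries 2, 4, 4 > 0, confirmed minimum.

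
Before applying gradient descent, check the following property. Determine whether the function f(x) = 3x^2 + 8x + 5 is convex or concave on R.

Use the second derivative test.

f(x) = 3x^2 + 8x + 5
f'(x) = 6x + 8
f''(x) = 6
Since f''(x) = 6 > 0 for all x, f is convex on R.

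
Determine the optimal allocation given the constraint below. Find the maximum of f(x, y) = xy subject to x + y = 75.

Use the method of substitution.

Substitute y = 75 - x into f(x,y) = xy:
g(x) = x(75 - x) = 75x - x^2
g'(x) = 75 - 2x = 0  =>  x = 75/2
y = 75 - 75/2 = 75/2
Maximum value = (75/2) * (75/2) = 5625/4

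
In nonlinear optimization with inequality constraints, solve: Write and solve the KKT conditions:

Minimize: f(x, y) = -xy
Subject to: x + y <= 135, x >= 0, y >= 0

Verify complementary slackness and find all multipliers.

Problem: min -xy s.t. x + y <= 135 (multiplier lambda), x >= 0 (mu_x), y >= 0 (mu_y)
KKT stationarity: -y + lambda - mu_x = 0, -x + lambda - mu_y = 0, with lambda, mu_x, mu_y >= 0
Complementary slackness: lambda*(x + y - 135) = 0, mu_x*x = 0, mu_y*y = 0
If lambda = 0: y = -mu_x <= 0 and x = -mu_y <= 0 force x = y = 0 with f = 0; but x = y = 135/2 is feasible with f = -18225/4 < 0, so this is not the minimum. Hence lambda > 0 and x + y = 135.
Try x > 0, y > 0 (so mu_x = mu_y = 0): y = lambda, x = lambda => x = y = lambda
x + y = 135 => 2*lambda = 135 => lambda = 135/2
x* = y* = 135/2 > 0, consistent with mu_x = mu_y = 0.
(Any feasible point with x = 0 or y = 0 has f = 0 > -18225/4, so the minimum is not on those boundaries.)
min(-xy) = -18225/4 (i.e. max xy = 18225/4)
Multipliers: lambda = 135/2, mu_x = 0, mu_y = 0
Complementary slackness: lambda*(x + y - 135) = 135/2*(135/2 + 135/2 - 135) = 0, mu_x*x = 0*135/2 = 0, mu_y*y = 0*135/2 = 0. Satisfied.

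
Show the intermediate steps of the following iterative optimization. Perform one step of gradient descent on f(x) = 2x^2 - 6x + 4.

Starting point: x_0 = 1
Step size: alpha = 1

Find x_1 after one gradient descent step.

f(x) = 2x^2 - 6x + 4
f'(x) = 4x - 6
f'(1) = 4*1 + (-6) = -2
x_1 = x_0 - alpha * f'(x_0) = 1 - 1 * -2 = 3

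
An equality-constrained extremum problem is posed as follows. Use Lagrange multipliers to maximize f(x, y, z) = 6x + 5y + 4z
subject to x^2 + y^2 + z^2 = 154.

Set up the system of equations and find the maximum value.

Lagrange conditions: 6 = 2*lambda*x, 5 = 2*lambda*y, 4 = 2*lambda*z
So x:6 = y:5 = z:4, i.e. x = 6t, y = 5t, z = 4t
Constraint: t^2*(6^2 + 5^2 + 4^2) = 154
  t^2 * 77 = 154  =>  t = sqrt(2)
Maximum = 6*6t + 5*5t + 4*4t = 77*sqrt(2) = sqrt(11858)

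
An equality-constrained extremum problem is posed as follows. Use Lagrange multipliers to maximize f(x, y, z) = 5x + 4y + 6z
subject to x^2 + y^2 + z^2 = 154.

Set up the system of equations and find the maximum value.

Lagrange conditions: 5 = 2*lambda*x, 4 = 2*lambda*y, 6 = 2*lambda*z
So x:5 = y:4 = z:6, i.e. x = 5t, y = 4t, z = 6t
Constraint: t^2*(5^2 + 4^2 + 6^2) = 154
  t^2 * 77 = 154  =>  t = sqrt(2)
Maximum = 5*5t + 4*4t + 6*6t = 77*sqrt(2) = sqrt(11858)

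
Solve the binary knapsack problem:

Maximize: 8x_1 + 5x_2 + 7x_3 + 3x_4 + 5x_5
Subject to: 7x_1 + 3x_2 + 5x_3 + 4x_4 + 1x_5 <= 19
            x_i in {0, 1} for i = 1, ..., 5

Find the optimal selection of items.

Items: item 1 (v=8, w=7), item 2 (v=5, w=3), item 3 (v=7, w=5), item 4 (v=3, w=4), item 5 (v=5, w=1)
Capacity: 19
Checking all 32 subsets (w = total weight, v = total value):
  {}: w = 0, v = 0
  {1}: w = 7, v = 8
  {2}: w = 3, v = 5
  {3}: w = 5, v = 7
  {4}: w = 4, v = 3
  {5}: w = 1, v = 5
  {1, 2}: w = 10, v = 13
  {1, 3}: w = 12, v = 15
  {1, 4}: w = 11, v = 11
  {1, 5}: w = 8, v = 13
  {2, 3}: w = 8, v = 12
  {2, 4}: w = 7, v = 8
  {2, 5}: w = 4, v = 10
  {3, 4}: w = 9, v = 10
  {3, 5}: w = 6, v = 12
  {4, 5}: w = 5, v = 8
  {1, 2, 3}: w = 15, v = 20
  {1, 2, 4}: w = 14, v = 16
  {1, 2, 5}: w = 11, v = 18
  {1, 3, 4}: w = 16, v = 18
  {1, 3, 5}: w = 13, v = 20
  {1, 4, 5}: w = 12, v = 16
  {2, 3, 4}: w = 12, v = 15
  {2, 3, 5}: w = 9, v = 17
  {2, 4, 5}: w = 8, v = 13
  {3, 4, 5}: w = 10, v = 15
  {1, 2, 3, 4}: w = 19, v = 23
  {1, 2, 3, 5}: w = 16, v = 25
  {1, 2, 4, 5}: w = 15, v = 21
  {1, 3, 4, 5}: w = 17, v = 23
  {2, 3, 4, 5}: w = 13, v = 20
  {1, 2, 3, 4, 5}: w = 20 > 19, infeasible
Best feasible subset: items [1, 2, 3, 5]
Total weight: 16 <= 19, total value: 25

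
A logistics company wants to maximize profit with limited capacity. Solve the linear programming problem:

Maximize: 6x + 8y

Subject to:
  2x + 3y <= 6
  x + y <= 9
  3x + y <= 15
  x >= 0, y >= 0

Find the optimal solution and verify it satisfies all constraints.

Feasible vertices: (0, 0), (0, 2), (3, 0)
Objective 6x + 8y at each vertex:
  (0, 0): 0
  (0, 2): 16
  (3, 0): 18
Maximum is 18 at (3, 0).
Verify constraints at (x, y) = (3, 0):
  2*3 + 3*0 = 6 <= 6 (active)
  1*3 + 1*0 = 3 <= 9
  3*3 + 1*0 = 9 <= 15
  x = 3 >= 0, y = 0 >= 0. All constraints satisfied.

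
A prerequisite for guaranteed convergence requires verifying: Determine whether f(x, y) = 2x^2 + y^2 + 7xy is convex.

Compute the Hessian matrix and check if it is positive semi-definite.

f(x,y) = 2x^2 + y^2 + 7xy
Hessian H = [[4, 7], [7, 2]]
trace(H) = 6, det(H) = -41
Eigenvalues: (6 +/- sqrt(200)) / 2 = 10.07, -4.071
Since not both eigenvalues positive, f is neither convex nor concave.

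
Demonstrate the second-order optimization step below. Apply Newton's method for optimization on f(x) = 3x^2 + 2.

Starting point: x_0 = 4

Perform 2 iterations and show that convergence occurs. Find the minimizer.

f(x) = 3x^2 + 2, f'(x) = 6x + (0), f''(x) = 6
Step 1: f'(4) = 24, x_1 = 4 - 24/6 = 0
Step 2: f'(0) = 0, x_2 = 0 (converged)
Newton's method converges in 1 step for quadratics.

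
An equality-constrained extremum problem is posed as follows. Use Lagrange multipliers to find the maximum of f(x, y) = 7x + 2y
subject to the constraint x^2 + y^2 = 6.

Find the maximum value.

Set up Lagrange conditions: grad f = lambda * grad g
  7 = 2*lambda*x
  2 = 2*lambda*y
From these: x/y = 7/2, so x = 7t, y = 2t for some t.
Substitute into constraint: (7t)^2 + (2t)^2 = 6
  t^2 * 53 = 6
  t = sqrt(6/53)
Maximum = 7*x + 2*y = (7^2 + 2^2)*t = 53 * sqrt(6/53) = sqrt(318)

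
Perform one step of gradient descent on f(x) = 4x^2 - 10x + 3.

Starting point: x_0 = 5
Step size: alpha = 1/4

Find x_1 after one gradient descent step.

f(x) = 4x^2 - 10x + 3
f'(x) = 8x - 10
f'(5) = 8*5 + (-10) = 30
x_1 = x_0 - alpha * f'(x_0) = 5 - 1/4 * 30 = -5/2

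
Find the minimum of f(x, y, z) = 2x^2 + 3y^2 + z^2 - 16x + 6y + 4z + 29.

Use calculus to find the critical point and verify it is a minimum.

f(x,y,z) = 2x^2 + 3y^2 + z^2 - 16x + 6y + 4z + 29
df/dx = 4x + (-16) = 0 => x = 4
df/dy = 6y + (6) = 0 => y = -1
df/dz = 2z + (4) = 0 => z = -2
f(4,-1,-2) = 2*(4)^2 + 3*(-1)^2 + 1*(-2)^2 + -16*(4) + 6*(-1) + 4*(-2) + 29 = -10
Hessian is diagonal with entries 4, 6, 2 > 0, confirmed minimum.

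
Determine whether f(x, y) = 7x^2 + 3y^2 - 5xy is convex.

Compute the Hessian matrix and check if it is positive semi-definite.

f(x,y) = 7x^2 + 3y^2 - 5xy
Hessian H = [[14, -5], [-5, 6]]
trace(H) = 20, det(H) = 59
Eigenvalues: (20 +/- sqrt(164)) / 2 = 16.4, 3.597
Since both eigenvalues > 0, f is convex.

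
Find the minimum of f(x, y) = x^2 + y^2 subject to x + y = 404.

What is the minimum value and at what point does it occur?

Substitute y = 404 - x into f(x,y) = x^2 + y^2:
g(x) = x^2 + (404 - x)^2 = 2x^2 - 808x + 163216
g'(x) = 4x - 808 = 0  =>  x = 202
y = 404 - 202 = 202
Minimum value = 202^2 + 202^2 = 81608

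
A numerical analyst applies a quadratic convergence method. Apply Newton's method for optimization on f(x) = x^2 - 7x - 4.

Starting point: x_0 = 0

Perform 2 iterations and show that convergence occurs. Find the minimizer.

f(x) = x^2 - 7x - 4, f'(x) = 2x + (-7), f''(x) = 2
Step 1: f'(0) = -7, x_1 = 0 - -7/2 = 7/2
Step 2: f'(7/2) = 0, x_2 = 7/2 (converged)
Newton's method converges in 1 step for quadratics.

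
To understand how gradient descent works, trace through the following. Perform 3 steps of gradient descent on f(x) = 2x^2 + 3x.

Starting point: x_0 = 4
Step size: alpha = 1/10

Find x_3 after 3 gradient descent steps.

f(x) = 2x^2 + 3x, f'(x) = 4x + (3)
Step 1: f'(4) = 19, x_1 = 4 - 1/10 * 19 = 21/10
Step 2: f'(21/10) = 57/5, x_2 = 21/10 - 1/10 * 57/5 = 24/25
Step 3: f'(24/25) = 171/25, x_3 = 24/25 - 1/10 * 171/25 = 69/250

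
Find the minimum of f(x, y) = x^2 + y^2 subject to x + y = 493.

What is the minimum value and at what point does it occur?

Substitute y = 493 - x into f(x,y) = x^2 + y^2:
g(x) = x^2 + (493 - x)^2 = 2x^2 - 986x + 243049
g'(x) = 4x - 986 = 0  =>  x = 493/2
y = 493 - 493/2 = 493/2
Minimum value = (493/2)^2 + (493/2)^2 = 243049/2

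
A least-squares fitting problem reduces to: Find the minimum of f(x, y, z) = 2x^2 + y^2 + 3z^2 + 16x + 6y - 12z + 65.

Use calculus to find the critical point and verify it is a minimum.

f(x,y,z) = 2x^2 + y^2 + 3z^2 + 16x + 6y - 12z + 65
df/dx = 4x + (16) = 0 => x = -4
df/dy = 2y + (6) = 0 => y = -3
df/dz = 6z + (-12) = 0 => z = 2
f(-4,-3,2) = 2*(-4)^2 + 1*(-3)^2 + 3*(2)^2 + 16*(-4) + 6*(-3) + -12*(2) + 65 = 12
Hessian is diagonal with entries 4, 2, 6 > 0, confirmed minimum.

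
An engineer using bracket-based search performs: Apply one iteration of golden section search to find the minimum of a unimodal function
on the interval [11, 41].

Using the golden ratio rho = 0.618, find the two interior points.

Golden section search on [11, 41].
Golden ratio rho = 0.618 (approx).
Interior points:
  x_1 = 11 + (1-0.618)*30 = 22.4600
  x_2 = 11 + 0.618*30 = 29.5400
Compare f(x_1) and f(x_2) to determine which subinterval to keep.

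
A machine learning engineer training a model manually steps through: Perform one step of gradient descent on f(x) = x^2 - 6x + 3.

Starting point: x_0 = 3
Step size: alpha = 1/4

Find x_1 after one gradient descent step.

f(x) = x^2 - 6x + 3
f'(x) = 2x - 6
f'(3) = 2*3 + (-6) = 0
x_1 = x_0 - alpha * f'(x_0) = 3 - 1/4 * 0 = 3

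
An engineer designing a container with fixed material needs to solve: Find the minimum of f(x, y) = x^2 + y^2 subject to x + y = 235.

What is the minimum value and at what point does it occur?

Substitute y = 235 - x into f(x,y) = x^2 + y^2:
g(x) = x^2 + (235 - x)^2 = 2x^2 - 470x + 55225
g'(x) = 4x - 470 = 0  =>  x = 235/2
y = 235 - 235/2 = 235/2
Minimum value = (235/2)^2 + (235/2)^2 = 55225/2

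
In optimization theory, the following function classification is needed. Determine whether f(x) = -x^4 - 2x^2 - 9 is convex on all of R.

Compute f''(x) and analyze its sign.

f(x) = -x^4 - 2x^2 - 9
f'(x) = -4x^3 + -4x
f''(x) = -12x^2 + -4
f''(x) = -12x^2 + -4 <= -4 < 0 for all x
Therefore, f is concave on R.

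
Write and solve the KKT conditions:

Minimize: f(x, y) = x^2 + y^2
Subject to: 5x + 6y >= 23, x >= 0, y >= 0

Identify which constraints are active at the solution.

KKT conditions for min x^2 + y^2 s.t. 5x + 6y >= 23, x >= 0, y >= 0:
Stationarity: 2x = mu*5 + mu_x, 2y = mu*6 + mu_y, with mu, mu_x, mu_y >= 0
Complementary slackness: mu*(5x + 6y - 23) = 0, mu_x*x = 0, mu_y*y = 0
(0, 0) is infeasible (5*0 + 6*0 < 23), so if mu = 0 stationarity would force x = mu_x/2 >= 0, y = mu_y/2 >= 0 with mu_x*x = mu_y*y = 0, i.e. x = y = 0: contradiction. Hence mu > 0 and 5x + 6y = 23 is active.
Try x > 0, y > 0 (so mu_x = mu_y = 0): x = 5*mu/2, y = 6*mu/2
Substitute: 5*(5*mu/2) + 6*(6*mu/2) = 23
  mu*61/2 = 23 => mu = 46/61
x* = 115/61 > 0, y* = 138/61 > 0, consistent with mu_x = mu_y = 0.
f is convex and the constraints are linear, so this KKT point is the global minimum.
f* = 529/61
Active constraints: 5x + 6y >= 23 (holds with equality, mu = 46/61 > 0); x >= 0 and y >= 0 are inactive (mu_x = mu_y = 0).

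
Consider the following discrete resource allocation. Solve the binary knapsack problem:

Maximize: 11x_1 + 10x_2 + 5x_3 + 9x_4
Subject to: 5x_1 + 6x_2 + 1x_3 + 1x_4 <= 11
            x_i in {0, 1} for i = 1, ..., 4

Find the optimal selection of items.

Items: item 1 (v=11, w=5), item 2 (v=10, w=6), item 3 (v=5, w=1), item 4 (v=9, w=1)
Capacity: 11
Checking all 16 subsets (w = total weight, v = total value):
  {}: w = 0, v = 0
  {1}: w = 5, v = 11
  {2}: w = 6, v = 10
  {3}: w = 1, v = 5
  {4}: w = 1, v = 9
  {1, 2}: w = 11, v = 21
  {1, 3}: w = 6, v = 16
  {1, 4}: w = 6, v = 20
  {2, 3}: w = 7, v = 15
  {2, 4}: w = 7, v = 19
  {3, 4}: w = 2, v = 14
  {1, 2, 3}: w = 12 > 11, infeasible
  {1, 2, 4}: w = 12 > 11, infeasible
  {1, 3, 4}: w = 7, v = 25
  {2, 3, 4}: w = 8, v = 24
  {1, 2, 3, 4}: w = 13 > 11, infeasible
Best feasible subset: items [1, 3, 4]
Total weight: 7 <= 11, total value: 25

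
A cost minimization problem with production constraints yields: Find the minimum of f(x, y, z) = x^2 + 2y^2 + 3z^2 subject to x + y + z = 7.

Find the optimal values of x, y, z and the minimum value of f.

Using Lagrange multipliers on f = x^2 + 2y^2 + 3z^2 with constraint x + y + z = 7:
Conditions: 2*1*x = lambda, 2*2*y = lambda, 2*3*z = lambda
So x = lambda/2, y = lambda/4, z = lambda/6
Substituting into constraint: lambda * (11/12) = 7
lambda = 84/11
x = 42/11, y = 21/11, z = 14/11
Minimum value = 294/11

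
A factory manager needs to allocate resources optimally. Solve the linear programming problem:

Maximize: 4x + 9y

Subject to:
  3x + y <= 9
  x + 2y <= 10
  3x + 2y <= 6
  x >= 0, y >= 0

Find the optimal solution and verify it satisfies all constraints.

Feasible vertices: (0, 0), (0, 3), (2, 0)
Objective 4x + 9y at each vertex:
  (0, 0): 0
  (0, 3): 27
  (2, 0): 8
Maximum is 27 at (0, 3).
Verify constraints at (x, y) = (0, 3):
  3*0 + 1*3 = 3 <= 9
  1*0 + 2*3 = 6 <= 10
  3*0 + 2*3 = 6 <= 6 (active)
  x = 0 >= 0, y = 3 >= 0. All constraints satisfied.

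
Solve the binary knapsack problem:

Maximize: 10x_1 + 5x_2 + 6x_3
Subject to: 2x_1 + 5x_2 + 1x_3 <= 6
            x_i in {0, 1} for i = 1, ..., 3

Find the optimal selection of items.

Items: item 1 (v=10, w=2), item 2 (v=5, w=5), item 3 (v=6, w=1)
Capacity: 6
Checking all 8 subsets (w = total weight, v = total value):
  {}: w = 0, v = 0
  {1}: w = 2, v = 10
  {2}: w = 5, v = 5
  {3}: w = 1, v = 6
  {1, 2}: w = 7 > 6, infeasible
  {1, 3}: w = 3, v = 16
  {2, 3}: w = 6, v = 11
  {1, 2, 3}: w = 8 > 6, infeasible
Best feasible subset: items [1, 3]
Total weight: 3 <= 6, total value: 16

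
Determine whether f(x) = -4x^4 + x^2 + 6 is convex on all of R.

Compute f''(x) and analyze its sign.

f(x) = -4x^4 + x^2 + 6
f'(x) = -16x^3 + 2x
f''(x) = -48x^2 + 2
f''(x) = -48x^2 + 2 -> -inf as |x| -> inf
Therefore, f is not globally convex on R.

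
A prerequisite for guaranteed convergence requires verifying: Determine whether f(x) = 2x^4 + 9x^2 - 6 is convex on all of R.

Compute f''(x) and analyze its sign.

f(x) = 2x^4 + 9x^2 - 6
f'(x) = 8x^3 + 18x
f''(x) = 24x^2 + 18
f''(x) = 24x^2 + 18 >= 18 > 0 for all x
Therefore, f is convex on R.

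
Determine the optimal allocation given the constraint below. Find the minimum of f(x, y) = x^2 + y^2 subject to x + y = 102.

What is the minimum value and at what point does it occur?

Substitute y = 102 - x into f(x,y) = x^2 + y^2:
g(x) = x^2 + (102 - x)^2 = 2x^2 - 204x + 10404
g'(x) = 4x - 204 = 0  =>  x = 51
y = 102 - 51 = 51
Minimum value = 51^2 + 51^2 = 5202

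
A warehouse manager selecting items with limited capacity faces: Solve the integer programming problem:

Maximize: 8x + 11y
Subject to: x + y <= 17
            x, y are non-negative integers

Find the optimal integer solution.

Objective: 8x + 11y, constraint: x + y <= 17
Coefficient of y is 11 > coefficient of x is 8, so allocate the entire budget to y.
Optimal: x = 0, y = 17, value = 187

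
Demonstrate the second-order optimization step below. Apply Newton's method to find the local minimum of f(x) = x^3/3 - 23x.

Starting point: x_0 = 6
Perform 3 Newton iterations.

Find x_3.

f(x) = x^3/3 - 23x
f'(x) = x^2 - 23, f''(x) = 2x
Newton update: x_{n+1} = x_n - (x_n^2 - 23)/(2*x_n)
Step 1: x_0 = 6, f'=13, f''=12, x_1 = 59/12
Step 2: x_1 = 59/12, f'=169/144, f''=59/6, x_2 = 6793/1416
Step 3: x_2 = 6793/1416, f'=28561/2005056, f''=6793/708, x_3 = 92261137/19237776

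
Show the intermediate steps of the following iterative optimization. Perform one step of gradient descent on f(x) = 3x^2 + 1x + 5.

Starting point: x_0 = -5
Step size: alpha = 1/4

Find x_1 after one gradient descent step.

f(x) = 3x^2 + 1x + 5
f'(x) = 6x + 1
f'(-5) = 6*-5 + (1) = -29
x_1 = x_0 - alpha * f'(x_0) = -5 - 1/4 * -29 = 9/4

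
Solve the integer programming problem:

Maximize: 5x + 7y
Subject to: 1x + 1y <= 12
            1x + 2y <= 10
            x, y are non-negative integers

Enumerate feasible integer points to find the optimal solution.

Constraint 1: 1x + 1y <= 12
Constraint 2: 1x + 2y <= 10
Feasible x range (need y >= 0): 0 <= x <= min(12/1, 10/1) => x in {0, ..., 10}.
Enumerate feasible integer points row by row (the coefficient of y is 7 > 0, so for each x the largest feasible y gives the best value):
  x = 0: y <= min((12 - 1*0)/1, (10 - 1*0)/2) => y in {0, ..., 5}; best 5*0 + 7*5 = 35
  x = 1: y <= min((12 - 1*1)/1, (10 - 1*1)/2) => y in {0, ..., 4}; best 5*1 + 7*4 = 33
  x = 2: y <= min((12 - 1*2)/1, (10 - 1*2)/2) => y in {0, ..., 4}; best 5*2 + 7*4 = 38
  x = 3: y <= min((12 - 1*3)/1, (10 - 1*3)/2) => y in {0, ..., 3}; best 5*3 + 7*3 = 36
  x = 4: y <= min((12 - 1*4)/1, (10 - 1*4)/2) => y in {0, ..., 3}; best 5*4 + 7*3 = 41
  x = 5: y <= min((12 - 1*5)/1, (10 - 1*5)/2) => y in {0, ..., 2}; best 5*5 + 7*2 = 39
  x = 6: y <= min((12 - 1*6)/1, (10 - 1*6)/2) => y in {0, ..., 2}; best 5*6 + 7*2 = 44
  x = 7: y <= min((12 - 1*7)/1, (10 - 1*7)/2) => y in {0, ..., 1}; best 5*7 + 7*1 = 42
  x = 8: y <= min((12 - 1*8)/1, (10 - 1*8)/2) => y in {0, ..., 1}; best 5*8 + 7*1 = 47
  x = 9: y <= min((12 - 1*9)/1, (10 - 1*9)/2) => y in {0}; best 5*9 + 7*0 = 45
  x = 10: y <= min((12 - 1*10)/1, (10 - 1*10)/2) => y in {0}; best 5*10 + 7*0 = 50
The maximum 5x + 7y = 50 is achieved at x = 10, y = 0.
Check: 1*10 + 1*0 = 10 <= 12 and 1*10 + 2*0 = 10 <= 10.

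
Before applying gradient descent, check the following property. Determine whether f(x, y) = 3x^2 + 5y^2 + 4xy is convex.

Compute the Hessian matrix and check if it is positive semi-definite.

f(x,y) = 3x^2 + 5y^2 + 4xy
Hessian H = [[6, 4], [4, 10]]
trace(H) = 16, det(H) = 44
Eigenvalues: (16 +/- sqrt(80)) / 2 = 12.47, 3.528
Since both eigenvalues > 0, f is convex.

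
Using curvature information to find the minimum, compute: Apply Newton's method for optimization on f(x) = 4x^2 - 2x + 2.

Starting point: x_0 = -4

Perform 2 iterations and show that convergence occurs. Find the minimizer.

f(x) = 4x^2 - 2x + 2, f'(x) = 8x + (-2), f''(x) = 8
Step 1: f'(-4) = -34, x_1 = -4 - -34/8 = 1/4
Step 2: f'(1/4) = 0, x_2 = 1/4 (converged)
Newton's method converges in 1 step for quadratics.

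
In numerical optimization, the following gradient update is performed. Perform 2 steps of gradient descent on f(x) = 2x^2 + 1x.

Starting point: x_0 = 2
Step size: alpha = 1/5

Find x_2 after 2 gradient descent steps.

f(x) = 2x^2 + 1x, f'(x) = 4x + (1)
Step 1: f'(2) = 9, x_1 = 2 - 1/5 * 9 = 1/5
Step 2: f'(1/5) = 9/5, x_2 = 1/5 - 1/5 * 9/5 = -4/25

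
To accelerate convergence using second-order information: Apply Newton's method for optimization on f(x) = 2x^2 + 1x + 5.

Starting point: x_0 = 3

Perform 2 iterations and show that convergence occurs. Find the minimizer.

f(x) = 2x^2 + 1x + 5, f'(x) = 4x + (1), f''(x) = 4
Step 1: f'(3) = 13, x_1 = 3 - 13/4 = -1/4
Step 2: f'(-1/4) = 0, x_2 = -1/4 (converged)
Newton's method converges in 1 step for quadratics.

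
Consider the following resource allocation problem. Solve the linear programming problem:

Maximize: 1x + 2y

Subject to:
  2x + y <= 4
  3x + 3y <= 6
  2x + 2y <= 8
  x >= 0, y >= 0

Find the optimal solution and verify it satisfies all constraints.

Feasible vertices: (0, 0), (0, 2), (2, 0)
Objective 1x + 2y at each vertex:
  (0, 0): 0
  (0, 2): 4
  (2, 0): 2
Maximum is 4 at (0, 2).
Verify constraints at (x, y) = (0, 2):
  2*0 + 1*2 = 2 <= 4
  3*0 + 3*2 = 6 <= 6 (active)
  2*0 + 2*2 = 4 <= 8
  x = 0 >= 0, y = 2 >= 0. All constraints satisfied.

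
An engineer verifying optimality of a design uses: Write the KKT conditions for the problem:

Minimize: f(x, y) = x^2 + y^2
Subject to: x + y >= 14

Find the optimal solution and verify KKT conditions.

KKT conditions for min x^2 + y^2 s.t. x + y >= 14:
Stationarity: 2x = mu, 2y = mu
So x = y = mu/2.
Complementary slackness: mu*(x + y - 14) = 0
Primal feasibility: x + y >= 14; dual feasibility: mu >= 0
If mu = 0 then x = y = 0, but 0 + 0 < 14 is infeasible, so the constraint is active.
Constraint active: x + y = 2*(mu/2) = 14 => mu = 14
x = y = 7, f = 98
Verify: stationarity 2*7 = 14 = mu; primal 7 + 7 = 14 >= 14; dual mu = 14 >= 0; complementary slackness 14*(14 - 14) = 0. All KKT conditions hold.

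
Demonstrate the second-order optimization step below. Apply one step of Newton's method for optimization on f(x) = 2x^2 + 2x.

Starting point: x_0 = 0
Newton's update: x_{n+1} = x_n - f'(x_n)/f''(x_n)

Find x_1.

f(x) = 2x^2 + 2x
f'(x) = 4x + (2), f''(x) = 4
Newton step: x_1 = x_0 - f'(x_0)/f''(x_0)
f'(0) = 2
x_1 = 0 - 2/4 = -1/2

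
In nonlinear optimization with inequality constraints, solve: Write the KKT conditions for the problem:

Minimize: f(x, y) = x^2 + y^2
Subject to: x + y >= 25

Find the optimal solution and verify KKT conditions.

KKT conditions for min x^2 + y^2 s.t. x + y >= 25:
Stationarity: 2x = mu, 2y = mu
So x = y = mu/2.
Complementary slackness: mu*(x + y - 25) = 0
Primal feasibility: x + y >= 25; dual feasibility: mu >= 0
If mu = 0 then x = y = 0, but 0 + 0 < 25 is infeasible, so the constraint is active.
Constraint active: x + y = 2*(mu/2) = 25 => mu = 25
x = y = 25/2, f = 625/2
Verify: stationarity 2*(25/2) = 25 = mu; primal 25/2 + 25/2 = 25 >= 25; dual mu = 25 >= 0; complementary slackness 25*(25 - 25) = 0. All KKT conditions hold.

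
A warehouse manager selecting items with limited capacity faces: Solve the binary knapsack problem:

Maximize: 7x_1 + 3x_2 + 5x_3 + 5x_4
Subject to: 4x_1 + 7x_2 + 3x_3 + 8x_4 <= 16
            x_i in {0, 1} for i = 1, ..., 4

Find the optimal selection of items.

Items: item 1 (v=7, w=4), item 2 (v=3, w=7), item 3 (v=5, w=3), item 4 (v=5, w=8)
Capacity: 16
Checking all 16 subsets (w = total weight, v = total value):
  {}: w = 0, v = 0
  {1}: w = 4, v = 7
  {2}: w = 7, v = 3
  {3}: w = 3, v = 5
  {4}: w = 8, v = 5
  {1, 2}: w = 11, v = 10
  {1, 3}: w = 7, v = 12
  {1, 4}: w = 12, v = 12
  {2, 3}: w = 10, v = 8
  {2, 4}: w = 15, v = 8
  {3, 4}: w = 11, v = 10
  {1, 2, 3}: w = 14, v = 15
  {1, 2, 4}: w = 19 > 16, infeasible
  {1, 3, 4}: w = 15, v = 17
  {2, 3, 4}: w = 18 > 16, infeasible
  {1, 2, 3, 4}: w = 22 > 16, infeasible
Best feasible subset: items [1, 3, 4]
Total weight: 15 <= 16, total value: 17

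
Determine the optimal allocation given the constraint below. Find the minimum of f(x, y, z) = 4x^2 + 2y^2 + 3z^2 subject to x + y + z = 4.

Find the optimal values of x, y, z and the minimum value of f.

Using Lagrange multipliers on f = 4x^2 + 2y^2 + 3z^2 with constraint x + y + z = 4:
Conditions: 2*4*x = lambda, 2*2*y = lambda, 2*3*z = lambda
So x = lambda/8, y = lambda/4, z = lambda/6
Substituting into constraint: lambda * (13/24) = 4
lambda = 96/13
x = 12/13, y = 24/13, z = 16/13
Minimum value = 192/13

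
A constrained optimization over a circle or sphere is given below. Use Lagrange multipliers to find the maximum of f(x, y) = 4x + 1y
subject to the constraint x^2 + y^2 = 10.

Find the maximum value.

Set up Lagrange conditions: grad f = lambda * grad g
  4 = 2*lambda*x
  1 = 2*lambda*y
From these: x/y = 4/1, so x = 4t, y = 1t for some t.
Substitute into constraint: (4t)^2 + (1t)^2 = 10
  t^2 * 17 = 10
  t = sqrt(10/17)
Maximum = 4*x + 1*y = (4^2 + 1^2)*t = 17 * sqrt(10/17) = sqrt(170)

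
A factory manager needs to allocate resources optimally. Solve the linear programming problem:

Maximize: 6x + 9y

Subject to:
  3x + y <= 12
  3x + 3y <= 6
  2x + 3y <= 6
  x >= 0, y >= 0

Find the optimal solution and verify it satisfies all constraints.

Feasible vertices: (0, 0), (0, 2), (2, 0)
Objective 6x + 9y at each vertex:
  (0, 0): 0
  (0, 2): 18
  (2, 0): 12
Maximum is 18 at (0, 2).
Verify constraints at (x, y) = (0, 2):
  3*0 + 1*2 = 2 <= 12
  3*0 + 3*2 = 6 <= 6 (active)
  2*0 + 3*2 = 6 <= 6 (active)
  x = 0 >= 0, y = 2 >= 0. All constraints satisfied.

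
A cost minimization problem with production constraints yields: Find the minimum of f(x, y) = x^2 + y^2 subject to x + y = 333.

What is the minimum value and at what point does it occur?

Substitute y = 333 - x into f(x,y) = x^2 + y^2:
g(x) = x^2 + (333 - x)^2 = 2x^2 - 666x + 110889
g'(x) = 4x - 666 = 0  =>  x = 333/2
y = 333 - 333/2 = 333/2
Minimum value = (333/2)^2 + (333/2)^2 = 110889/2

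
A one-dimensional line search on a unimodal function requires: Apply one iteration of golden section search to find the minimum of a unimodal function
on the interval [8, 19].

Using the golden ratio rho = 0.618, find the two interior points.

Golden section search on [8, 19].
Golden ratio rho = 0.618 (approx).
Interior points:
  x_1 = 8 + (1-0.618)*11 = 12.2020
  x_2 = 8 + 0.618*11 = 14.7980
Compare f(x_1) and f(x_2) to determine which subinterval to keep.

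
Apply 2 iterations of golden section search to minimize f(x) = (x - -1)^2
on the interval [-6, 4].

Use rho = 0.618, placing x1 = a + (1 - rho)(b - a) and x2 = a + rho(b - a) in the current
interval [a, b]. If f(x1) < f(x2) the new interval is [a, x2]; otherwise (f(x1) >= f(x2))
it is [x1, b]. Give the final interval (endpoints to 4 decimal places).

Golden section search for min of f(x) = (x - -1)^2 on [-6, 4].
Each step: x1 = a + (1 - rho)(b - a), x2 = a + rho(b - a); if f(x1) < f(x2) keep [a, x2], otherwise keep [x1, b].
Step 1: [-6.0000, 4.0000], x1=-2.1800 (f=1.3924), x2=0.1800 (f=1.3924); f(x1) = f(x2) (tie, not '<') => keep [-2.1800, 4.0000]
Step 2: [-2.1800, 4.0000], x1=0.1808 (f=1.3942), x2=1.6392 (f=6.9656); f(x1) < f(x2) => keep [-2.1800, 1.6392]
Final interval: [-2.1800, 1.6392]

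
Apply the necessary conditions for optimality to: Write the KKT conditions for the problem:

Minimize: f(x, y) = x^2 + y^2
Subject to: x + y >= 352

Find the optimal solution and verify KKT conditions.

KKT conditions for min x^2 + y^2 s.t. x + y >= 352:
Stationarity: 2x = mu, 2y = mu
So x = y = mu/2.
Complementary slackness: mu*(x + y - 352) = 0
Primal feasibility: x + y >= 352; dual feasibility: mu >= 0
If mu = 0 then x = y = 0, but 0 + 0 < 352 is infeasible, so the constraint is active.
Constraint active: x + y = 2*(mu/2) = 352 => mu = 352
x = y = 176, f = 61952
Verify: stationarity 2*176 = 352 = mu; primal 176 + 176 = 352 >= 352; dual mu = 352 >= 0; complementary slackness 352*(352 - 352) = 0. All KKT conditions hold.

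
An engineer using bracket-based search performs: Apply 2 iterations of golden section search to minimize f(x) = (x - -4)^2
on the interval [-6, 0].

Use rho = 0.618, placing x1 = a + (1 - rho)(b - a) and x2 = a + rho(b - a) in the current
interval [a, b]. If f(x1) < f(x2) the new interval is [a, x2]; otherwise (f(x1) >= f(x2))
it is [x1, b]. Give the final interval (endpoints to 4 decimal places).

Golden section search for min of f(x) = (x - -4)^2 on [-6, 0].
Each step: x1 = a + (1 - rho)(b - a), x2 = a + rho(b - a); if f(x1) < f(x2) keep [a, x2], otherwise keep [x1, b].
Step 1: [-6.0000, 0.0000], x1=-3.7080 (f=0.0853), x2=-2.2920 (f=2.9173); f(x1) < f(x2) => keep [-6.0000, -2.2920]
Step 2: [-6.0000, -2.2920], x1=-4.5835 (f=0.3405), x2=-3.7085 (f=0.0850); f(x1) > f(x2) => keep [-4.5835, -2.2920]
Final interval: [-4.5835, -2.2920]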